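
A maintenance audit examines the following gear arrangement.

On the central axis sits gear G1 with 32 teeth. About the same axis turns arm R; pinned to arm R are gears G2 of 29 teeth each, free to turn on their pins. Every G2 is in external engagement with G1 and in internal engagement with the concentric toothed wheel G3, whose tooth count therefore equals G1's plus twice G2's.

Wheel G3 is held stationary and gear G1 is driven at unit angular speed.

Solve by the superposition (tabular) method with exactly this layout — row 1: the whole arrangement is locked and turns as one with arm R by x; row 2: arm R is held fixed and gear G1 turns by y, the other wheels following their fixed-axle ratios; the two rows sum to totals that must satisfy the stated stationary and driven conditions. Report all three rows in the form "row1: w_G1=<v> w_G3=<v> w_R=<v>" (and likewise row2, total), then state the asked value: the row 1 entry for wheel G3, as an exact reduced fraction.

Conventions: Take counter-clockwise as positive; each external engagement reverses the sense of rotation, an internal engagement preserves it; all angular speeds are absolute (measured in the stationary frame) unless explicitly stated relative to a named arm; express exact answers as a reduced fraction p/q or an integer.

planetary set (32T centre, 29T on arm, 90T internal) — Willis relation
superposition row 1 [locked train]: every member turns x
row 2 (arm held, sun turns y): ω_ring = −(32/90)·y, ω_arm = 0
boundary: total ω_ring = x − (32/90)·y = 0 and total ω_sun = x + y = 1  ⇒  y = 45/61, x = 16/61
row 2 ring = −(32/90)·45/61 = -16/61
totals (row 1 + row 2): sun 16/61 + 45/61 = 1, ring 16/61 + (-16/61) = 0, arm 16/61 + 0 = 16/61
asked cell (row1, ring) = 16/61

row1: w_G1=16/61 w_G3=16/61 w_R=16/61
row2: w_G1=45/61 w_G3=-16/61 w_R=0
total: w_G1=1 w_G3=0 w_R=16/61
asked value: 16/61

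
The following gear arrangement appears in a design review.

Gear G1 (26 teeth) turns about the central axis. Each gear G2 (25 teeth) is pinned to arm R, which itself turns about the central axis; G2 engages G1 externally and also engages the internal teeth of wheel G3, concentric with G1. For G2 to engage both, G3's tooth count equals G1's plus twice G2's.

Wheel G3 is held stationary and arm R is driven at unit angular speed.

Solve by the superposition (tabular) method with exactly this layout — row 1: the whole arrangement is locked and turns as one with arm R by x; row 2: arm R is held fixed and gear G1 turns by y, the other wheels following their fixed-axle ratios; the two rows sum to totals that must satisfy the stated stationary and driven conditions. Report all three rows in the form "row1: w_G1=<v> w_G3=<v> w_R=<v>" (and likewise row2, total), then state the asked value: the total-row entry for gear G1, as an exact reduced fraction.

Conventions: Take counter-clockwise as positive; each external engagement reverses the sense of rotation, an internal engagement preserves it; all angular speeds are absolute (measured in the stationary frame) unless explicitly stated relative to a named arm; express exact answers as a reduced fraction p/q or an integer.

planetary set (26T centre, 25T on arm, 76T internal) — Willis relation
superposition row 1 [locked train]: every member turns x
superposition row 2 [arm held]: sun y, ring −(26/76)·y, arm 0
boundary: total ω_ring = x − (26/76)·y = 0 and total ω_arm = x = 1  ⇒  y = 38/13, x = 1
row 2 ring = −(26/76)·38/13 = -1
totals (row 1 + row 2): sun 1 + 38/13 = 51/13, ring 1 + (-1) = 0, arm 1 + 0 = 1
asked cell (total, sun) = 51/13

row1: w_G1=1 w_G3=1 w_R=1
row2: w_G1=38/13 w_G3=-1 w_R=0
total: w_G1=51/13 w_G3=0 w_R=1
asked value: 51/13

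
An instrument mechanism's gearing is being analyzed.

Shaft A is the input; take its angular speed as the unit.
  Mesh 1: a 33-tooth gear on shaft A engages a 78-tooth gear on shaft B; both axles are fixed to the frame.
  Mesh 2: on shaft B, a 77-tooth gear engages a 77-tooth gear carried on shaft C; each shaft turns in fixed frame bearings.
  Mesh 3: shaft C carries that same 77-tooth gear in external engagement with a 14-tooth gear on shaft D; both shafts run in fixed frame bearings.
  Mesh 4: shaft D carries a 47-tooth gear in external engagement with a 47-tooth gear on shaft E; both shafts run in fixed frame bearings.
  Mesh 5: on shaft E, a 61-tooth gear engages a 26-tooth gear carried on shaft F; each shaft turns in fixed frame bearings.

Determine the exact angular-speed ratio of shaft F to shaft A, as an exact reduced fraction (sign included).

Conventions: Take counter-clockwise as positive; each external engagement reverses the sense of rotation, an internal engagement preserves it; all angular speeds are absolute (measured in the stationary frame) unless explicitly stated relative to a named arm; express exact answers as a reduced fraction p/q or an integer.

-7381/1352

class = fixed-axis compound train [5 meshes; 5 ratios multiply, 5 sense flips]
mesh 1 [33T→78T]: running ratio 11/26, sense −
mesh 2 [77T→77T]: running ratio 11/26, sense +
mesh 3 [77T→14T]: running ratio 121/52, sense −
mesh 4 [47T→47T]: running ratio 121/52, sense +
mesh 5 [61T→26T]: running ratio 7381/1352, sense −
ω_out/ω_in = -7381/1352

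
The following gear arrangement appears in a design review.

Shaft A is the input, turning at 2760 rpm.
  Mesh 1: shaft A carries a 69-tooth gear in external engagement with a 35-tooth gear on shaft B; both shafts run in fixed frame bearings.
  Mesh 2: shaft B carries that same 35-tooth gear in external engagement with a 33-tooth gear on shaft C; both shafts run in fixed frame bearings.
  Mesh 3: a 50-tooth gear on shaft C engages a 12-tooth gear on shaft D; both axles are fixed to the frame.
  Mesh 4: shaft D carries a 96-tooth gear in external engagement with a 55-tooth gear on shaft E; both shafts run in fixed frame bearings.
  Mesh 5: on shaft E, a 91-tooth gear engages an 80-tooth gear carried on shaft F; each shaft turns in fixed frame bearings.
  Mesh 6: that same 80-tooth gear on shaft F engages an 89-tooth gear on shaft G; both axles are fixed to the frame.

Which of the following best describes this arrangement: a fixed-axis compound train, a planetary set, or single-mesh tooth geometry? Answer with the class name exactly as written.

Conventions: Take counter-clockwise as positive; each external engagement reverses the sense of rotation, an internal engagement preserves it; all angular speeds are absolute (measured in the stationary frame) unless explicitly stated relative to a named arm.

fixed-axis compound train

recognized (7 fixed axles, 6 meshes): fixed-axis compound train
classification: fixed-axis compound train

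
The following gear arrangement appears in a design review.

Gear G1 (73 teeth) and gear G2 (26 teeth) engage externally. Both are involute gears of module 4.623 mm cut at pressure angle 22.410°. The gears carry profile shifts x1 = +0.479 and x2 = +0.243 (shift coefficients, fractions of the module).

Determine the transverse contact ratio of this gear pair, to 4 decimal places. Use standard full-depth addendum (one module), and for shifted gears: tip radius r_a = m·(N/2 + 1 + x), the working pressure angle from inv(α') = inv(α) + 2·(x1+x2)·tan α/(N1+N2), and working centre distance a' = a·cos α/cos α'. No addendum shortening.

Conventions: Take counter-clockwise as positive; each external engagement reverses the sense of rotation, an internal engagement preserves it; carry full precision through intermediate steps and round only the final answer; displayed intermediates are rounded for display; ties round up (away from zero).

recognized (one external pair, fixed centres): single-mesh tooth geometry, m = 4.623, N1 = 73, N2 = 26
base radii: r_b1 = 155.996210, r_b2 = 55.560294
tip radii: r_a1 = 175.576917, r_a2 = 65.845389
inv(α') = inv(22.410°) + 2·(+0.479+0.243)·tan α/(73+26) = 0.02726101  ⇒  α' = 24.26022°
a' = a·cos α / cos α' = 228.8385·cos 22.410°/cos 24.26022° = 232.049032
action lengths: √(r_a1²−r_b1²) = 80.575655, √(r_a2²−r_b2²) = 35.336510
base pitch p_b = π·m·cos α = 13.426755
CR = (80.575655 + 35.336510 − 232.049032·sin 24.26022°)/13.426755 = 1.531832
contact ratio ≈ 1.5318

1.5318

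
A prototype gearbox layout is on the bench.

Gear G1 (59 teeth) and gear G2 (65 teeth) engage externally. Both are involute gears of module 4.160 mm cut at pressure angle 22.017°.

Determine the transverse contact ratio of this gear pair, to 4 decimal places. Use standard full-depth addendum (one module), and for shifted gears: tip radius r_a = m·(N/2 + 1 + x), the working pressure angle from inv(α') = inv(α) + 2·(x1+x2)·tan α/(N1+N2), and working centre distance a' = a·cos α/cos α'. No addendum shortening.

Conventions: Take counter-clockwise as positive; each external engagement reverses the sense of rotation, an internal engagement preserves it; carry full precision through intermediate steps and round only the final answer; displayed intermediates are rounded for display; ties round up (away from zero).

class = single-mesh tooth geometry [involute pair 59T × 65T, m = 4.160]
base radii: r_b1 = 113.770358, r_b2 = 125.340224
tip radii: r_a1 = 126.880000, r_a2 = 139.360000
no profile shift: α' = α, a' = a
action lengths: √(r_a1²−r_b1²) = 56.167964, √(r_a2²−r_b2²) = 60.918287
base pitch p_b = π·m·cos α = 12.115936
CR = (56.167964 + 60.918287 − 257.920000·sin 22.01700°)/12.115936 = 1.683466
contact ratio ≈ 1.6835

1.6835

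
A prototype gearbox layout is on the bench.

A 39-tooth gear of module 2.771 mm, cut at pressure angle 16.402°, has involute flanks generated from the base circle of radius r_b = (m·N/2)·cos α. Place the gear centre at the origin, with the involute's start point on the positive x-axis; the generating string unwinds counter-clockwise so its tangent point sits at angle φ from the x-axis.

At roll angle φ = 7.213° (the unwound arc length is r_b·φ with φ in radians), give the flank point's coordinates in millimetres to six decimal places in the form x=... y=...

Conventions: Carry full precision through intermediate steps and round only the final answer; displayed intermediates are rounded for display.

x=52.244648 y=0.034419

class = single-mesh tooth geometry [base-circle involute, m = 2.771, 39T]
pitch radius r_p = m·N/2 = 2.771·39/2 = 54.034500
base radius r_b = r_p·cos α = 54.034500·cos 16.402° = 51.835518
roll angle φ = 7.213° = 0.12589060 rad
x = r_b·(cos φ + φ·sin φ) = 52.244648
y = r_b·(sin φ − φ·cos φ) = 0.034419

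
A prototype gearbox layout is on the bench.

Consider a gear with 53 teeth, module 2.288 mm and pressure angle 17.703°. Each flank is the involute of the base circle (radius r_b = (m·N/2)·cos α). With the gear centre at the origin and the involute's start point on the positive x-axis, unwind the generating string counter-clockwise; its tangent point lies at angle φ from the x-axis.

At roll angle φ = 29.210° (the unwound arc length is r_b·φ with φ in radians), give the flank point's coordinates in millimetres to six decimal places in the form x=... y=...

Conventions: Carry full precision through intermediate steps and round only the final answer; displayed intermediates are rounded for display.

class = single-mesh tooth geometry [base-circle involute, m = 2.288, 53T]
pitch radius r_p = m·N/2 = 2.288·53/2 = 60.632000
base radius r_b = r_p·cos α = 60.632000·cos 17.703° = 57.760806
roll angle φ = 29.210° = 0.50981067 rad
x = r_b·(cos φ + φ·sin φ) = 64.786290
y = r_b·(sin φ − φ·cos φ) = 2.485472

x=64.786290 y=2.485472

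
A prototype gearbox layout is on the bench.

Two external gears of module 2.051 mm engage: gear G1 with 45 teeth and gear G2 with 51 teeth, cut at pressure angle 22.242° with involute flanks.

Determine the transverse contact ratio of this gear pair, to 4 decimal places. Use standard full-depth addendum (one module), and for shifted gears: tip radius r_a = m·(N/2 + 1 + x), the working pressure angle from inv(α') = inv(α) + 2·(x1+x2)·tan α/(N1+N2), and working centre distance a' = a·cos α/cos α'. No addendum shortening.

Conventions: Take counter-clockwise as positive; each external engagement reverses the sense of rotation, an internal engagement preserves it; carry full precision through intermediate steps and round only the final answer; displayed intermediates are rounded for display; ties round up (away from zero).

1.6393

class = single-mesh tooth geometry [involute pair 45T × 51T, m = 2.051]
base radii: r_b1 = 42.713820, r_b2 = 48.408996
tip radii: r_a1 = 48.198500, r_a2 = 54.351500
no profile shift: α' = α, a' = a
action lengths: √(r_a1²−r_b1²) = 22.329913, √(r_a2²−r_b2²) = 24.711428
base pitch p_b = π·m·cos α = 5.963974
CR = (22.329913 + 24.711428 − 98.448000·sin 22.24200°)/5.963974 = 1.639320
contact ratio ≈ 1.6393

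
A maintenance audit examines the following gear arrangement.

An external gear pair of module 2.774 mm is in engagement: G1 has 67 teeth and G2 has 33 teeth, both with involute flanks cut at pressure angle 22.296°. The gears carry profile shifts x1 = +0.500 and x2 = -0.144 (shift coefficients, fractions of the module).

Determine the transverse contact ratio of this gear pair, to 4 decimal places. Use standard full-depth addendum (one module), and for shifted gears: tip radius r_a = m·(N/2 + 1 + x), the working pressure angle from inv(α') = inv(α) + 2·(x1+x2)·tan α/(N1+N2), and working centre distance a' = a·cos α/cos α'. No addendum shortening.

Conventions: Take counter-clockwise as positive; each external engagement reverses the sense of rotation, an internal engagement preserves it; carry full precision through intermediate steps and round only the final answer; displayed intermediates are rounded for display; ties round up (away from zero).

1.5971

single-mesh involute tooth geometry (67T engaging 33T at module 2.774)
base radii: r_b1 = 85.981275, r_b2 = 42.348986
tip radii: r_a1 = 97.090000, r_a2 = 48.145544
inv(α') = inv(22.296°) + 2·(+0.500-0.144)·tan α/(67+33) = 0.02382927  ⇒  α' = 23.24516°
a' = a·cos α / cos α' = 138.7000·cos 22.296°/cos 23.24516° = 139.667864
action lengths: √(r_a1²−r_b1²) = 45.096434, √(r_a2²−r_b2²) = 22.903204
base pitch p_b = π·m·cos α = 8.063228
CR = (45.096434 + 22.903204 − 139.667864·sin 23.24516°)/8.063228 = 1.597058
contact ratio ≈ 1.5971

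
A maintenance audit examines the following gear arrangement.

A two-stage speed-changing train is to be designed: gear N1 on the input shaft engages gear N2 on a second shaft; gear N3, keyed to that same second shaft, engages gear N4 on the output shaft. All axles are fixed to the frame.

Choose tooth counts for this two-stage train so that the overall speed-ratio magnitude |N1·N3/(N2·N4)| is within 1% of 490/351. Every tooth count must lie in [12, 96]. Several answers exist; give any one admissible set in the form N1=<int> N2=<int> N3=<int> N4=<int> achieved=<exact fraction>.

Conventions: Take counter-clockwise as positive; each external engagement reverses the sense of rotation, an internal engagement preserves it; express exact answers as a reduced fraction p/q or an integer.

design class (target 490/351): fixed-axis compound train
target = 490/351 in lowest terms: an exact hit needs N1·N3 = k·490 and N2·N4 = k·351 for one integer k, every count in [12, 96]; additionally prefer no 1:1 stage (N1 ≠ N2, N3 ≠ N4)
k = 1: N1·N3 = 490 = 14·35, N2·N4 = 351 = 13·27
achieved = 14·35/(13·27) = 490/351; |achieved − target| = 0 ≤ 49/3510 ✓

N1=14 N2=13 N3=35 N4=27 achieved=490/351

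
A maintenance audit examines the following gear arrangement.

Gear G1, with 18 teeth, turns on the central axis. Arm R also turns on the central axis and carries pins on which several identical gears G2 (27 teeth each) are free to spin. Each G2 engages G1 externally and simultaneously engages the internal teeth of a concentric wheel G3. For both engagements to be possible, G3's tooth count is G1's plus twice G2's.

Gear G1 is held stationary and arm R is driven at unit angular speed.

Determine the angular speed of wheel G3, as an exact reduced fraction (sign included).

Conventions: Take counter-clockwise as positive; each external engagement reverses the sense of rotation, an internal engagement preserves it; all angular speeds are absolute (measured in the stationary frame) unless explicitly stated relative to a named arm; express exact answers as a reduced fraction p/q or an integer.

5/4

topology: planetary set — G1 18T / G2 27T / G3 72T, arm = carrier (Willis)
ring teeth: 18 + 2·27 = 72
18(ω_sun−ω_arm) = −72(ω_ring−ω_arm),  ω_sun = 0, ω_arm = 1
ω_ring = 1 − (18/72)(0−1) = 5/4
exact speed ratio = 5/4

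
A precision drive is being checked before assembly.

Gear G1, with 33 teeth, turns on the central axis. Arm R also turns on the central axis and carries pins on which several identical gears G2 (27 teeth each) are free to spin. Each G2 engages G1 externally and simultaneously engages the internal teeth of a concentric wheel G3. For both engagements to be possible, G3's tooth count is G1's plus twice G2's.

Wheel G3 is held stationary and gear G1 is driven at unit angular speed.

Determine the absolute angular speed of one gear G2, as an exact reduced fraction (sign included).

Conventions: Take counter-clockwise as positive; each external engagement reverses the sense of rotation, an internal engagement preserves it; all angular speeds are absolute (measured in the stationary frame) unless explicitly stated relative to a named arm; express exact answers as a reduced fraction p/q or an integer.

-11/18

recognized (axles ride arm R): planetary set, 33/27/87 teeth
ring teeth: 33 + 2·27 = 87
33(ω_sun−ω_arm) = −87(ω_ring−ω_arm),  ω_ring = 0, ω_sun = 1
33(1−ω_arm) = −87(0−ω_arm)  ⇒  120·ω_arm = 33  ⇒  ω_arm = 11/40
sun–planet mesh: 33·(1−11/40) = −27·(ω_p−ω_arm)  ⇒  ω_p−ω_arm = -319/360
ω_p = 11/40 − 319/360 = -11/18
exact speed ratio = -11/18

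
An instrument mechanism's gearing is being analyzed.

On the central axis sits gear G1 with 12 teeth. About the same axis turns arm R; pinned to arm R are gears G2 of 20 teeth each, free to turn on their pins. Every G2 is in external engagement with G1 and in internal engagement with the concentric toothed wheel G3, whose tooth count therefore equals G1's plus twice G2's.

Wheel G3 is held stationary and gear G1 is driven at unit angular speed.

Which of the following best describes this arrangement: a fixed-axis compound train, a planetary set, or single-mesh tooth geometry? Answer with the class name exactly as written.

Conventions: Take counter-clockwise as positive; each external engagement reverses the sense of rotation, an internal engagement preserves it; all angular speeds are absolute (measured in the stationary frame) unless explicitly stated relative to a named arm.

planetary set

class = planetary set [G3 = 12+2·20 = 52; Willis about the carrier]
classification: planetary set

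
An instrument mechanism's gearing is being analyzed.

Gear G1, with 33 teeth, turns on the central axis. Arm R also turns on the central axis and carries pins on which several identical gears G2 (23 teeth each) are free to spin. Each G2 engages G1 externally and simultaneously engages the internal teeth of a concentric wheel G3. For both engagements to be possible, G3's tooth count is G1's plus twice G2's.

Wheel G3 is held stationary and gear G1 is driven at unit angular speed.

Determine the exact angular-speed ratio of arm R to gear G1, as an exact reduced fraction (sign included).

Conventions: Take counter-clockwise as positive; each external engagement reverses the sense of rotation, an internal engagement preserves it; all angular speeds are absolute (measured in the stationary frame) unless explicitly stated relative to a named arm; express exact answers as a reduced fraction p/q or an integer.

topology: planetary set — G1 33T / G2 23T / G3 79T, arm = carrier (Willis)
ring teeth: 33 + 2·23 = 79
33(ω_sun−ω_arm) = −79(ω_ring−ω_arm),  ω_ring = 0, ω_sun = 1
33(1−ω_arm) = −79(0−ω_arm)  ⇒  112·ω_arm = 33  ⇒  ω_arm = 33/112
ω_out/ω_in = 33/112

33/112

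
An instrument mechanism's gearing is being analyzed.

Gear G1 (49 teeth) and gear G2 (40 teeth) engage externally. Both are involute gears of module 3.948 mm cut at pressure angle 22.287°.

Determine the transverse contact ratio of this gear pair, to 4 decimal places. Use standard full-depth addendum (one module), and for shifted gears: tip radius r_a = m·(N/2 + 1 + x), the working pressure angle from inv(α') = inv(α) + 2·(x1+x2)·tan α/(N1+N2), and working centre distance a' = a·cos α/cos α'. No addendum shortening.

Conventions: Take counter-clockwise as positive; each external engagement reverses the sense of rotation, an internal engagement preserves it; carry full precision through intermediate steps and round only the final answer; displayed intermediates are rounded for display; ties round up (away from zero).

topology: single-mesh involute geometry — m = 3.948, 49T/40T pair
base radii: r_b1 = 89.500161, r_b2 = 73.061356
tip radii: r_a1 = 100.674000, r_a2 = 82.908000
no profile shift: α' = α, a' = a
action lengths: √(r_a1²−r_b1²) = 46.097457, √(r_a2²−r_b2²) = 39.188962
base pitch p_b = π·m·cos α = 11.476451
CR = (46.097457 + 39.188962 − 175.686000·sin 22.28700°)/11.476451 = 1.625778
contact ratio ≈ 1.6258

1.6258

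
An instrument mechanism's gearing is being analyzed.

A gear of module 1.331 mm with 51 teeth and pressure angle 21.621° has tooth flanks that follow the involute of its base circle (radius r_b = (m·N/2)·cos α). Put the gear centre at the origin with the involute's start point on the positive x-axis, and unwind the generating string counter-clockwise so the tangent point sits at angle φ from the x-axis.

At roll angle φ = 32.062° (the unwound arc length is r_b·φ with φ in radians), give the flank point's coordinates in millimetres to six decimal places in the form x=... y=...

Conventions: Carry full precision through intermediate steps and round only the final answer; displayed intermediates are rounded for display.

class = single-mesh tooth geometry [base-circle involute, m = 1.331, 51T]
pitch radius r_p = m·N/2 = 1.331·51/2 = 33.940500
base radius r_b = r_p·cos α = 33.940500·cos 21.621° = 31.552497
roll angle φ = 32.062° = 0.55958746 rad
x = r_b·(cos φ + φ·sin φ) = 36.112581
y = r_b·(sin φ − φ·cos φ) = 1.785894

x=36.112581 y=1.785894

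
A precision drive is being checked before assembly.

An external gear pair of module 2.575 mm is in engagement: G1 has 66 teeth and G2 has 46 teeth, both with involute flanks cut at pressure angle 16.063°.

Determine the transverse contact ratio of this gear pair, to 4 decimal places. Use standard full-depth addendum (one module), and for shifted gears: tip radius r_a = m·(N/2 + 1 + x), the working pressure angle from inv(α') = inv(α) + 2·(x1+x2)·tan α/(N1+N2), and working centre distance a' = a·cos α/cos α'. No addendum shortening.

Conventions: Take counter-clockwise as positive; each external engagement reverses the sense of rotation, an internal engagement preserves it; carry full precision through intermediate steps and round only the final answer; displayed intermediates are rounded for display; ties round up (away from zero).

2.0279

class = single-mesh tooth geometry [involute pair 66T × 46T, m = 2.575]
base radii: r_b1 = 81.657409, r_b2 = 56.912740
tip radii: r_a1 = 87.550000, r_a2 = 61.800000
no profile shift: α' = α, a' = a
action lengths: √(r_a1²−r_b1²) = 31.576416, √(r_a2²−r_b2²) = 24.086927
base pitch p_b = π·m·cos α = 7.773767
CR = (31.576416 + 24.086927 − 144.200000·sin 16.06300°)/7.773767 = 2.027852
contact ratio ≈ 2.0279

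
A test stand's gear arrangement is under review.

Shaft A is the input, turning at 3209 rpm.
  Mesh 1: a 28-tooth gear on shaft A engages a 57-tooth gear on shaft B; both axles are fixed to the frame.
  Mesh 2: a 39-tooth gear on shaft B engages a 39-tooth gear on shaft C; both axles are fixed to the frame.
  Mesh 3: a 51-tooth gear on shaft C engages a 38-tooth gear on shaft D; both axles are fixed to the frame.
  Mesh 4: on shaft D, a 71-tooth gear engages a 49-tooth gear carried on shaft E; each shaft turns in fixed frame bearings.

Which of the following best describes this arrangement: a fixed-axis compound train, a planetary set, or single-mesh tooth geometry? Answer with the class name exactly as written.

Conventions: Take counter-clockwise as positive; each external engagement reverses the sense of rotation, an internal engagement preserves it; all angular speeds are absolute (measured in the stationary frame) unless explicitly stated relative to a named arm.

fixed-axis compound train

topology: fixed-axis compound train — 4 meshes, A→E
classification: fixed-axis compound train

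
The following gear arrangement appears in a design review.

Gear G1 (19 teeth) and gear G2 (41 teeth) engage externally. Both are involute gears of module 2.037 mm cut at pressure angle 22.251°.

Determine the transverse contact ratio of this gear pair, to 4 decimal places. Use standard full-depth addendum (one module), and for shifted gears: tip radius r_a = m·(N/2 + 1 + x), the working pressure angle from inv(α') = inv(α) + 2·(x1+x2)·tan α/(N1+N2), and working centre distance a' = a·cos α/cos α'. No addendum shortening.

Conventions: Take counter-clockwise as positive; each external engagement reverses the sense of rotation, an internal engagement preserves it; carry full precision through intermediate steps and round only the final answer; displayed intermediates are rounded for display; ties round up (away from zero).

1.5448

single-mesh involute tooth geometry (19T engaging 41T at module 2.037)
base radii: r_b1 = 17.910469, r_b2 = 38.648907
tip radii: r_a1 = 21.388500, r_a2 = 43.795500
no profile shift: α' = α, a' = a
action lengths: √(r_a1²−r_b1²) = 11.691152, √(r_a2²−r_b2²) = 20.598733
base pitch p_b = π·m·cos α = 5.922884
CR = (11.691152 + 20.598733 − 61.110000·sin 22.25100°)/5.922884 = 1.544802
contact ratio ≈ 1.5448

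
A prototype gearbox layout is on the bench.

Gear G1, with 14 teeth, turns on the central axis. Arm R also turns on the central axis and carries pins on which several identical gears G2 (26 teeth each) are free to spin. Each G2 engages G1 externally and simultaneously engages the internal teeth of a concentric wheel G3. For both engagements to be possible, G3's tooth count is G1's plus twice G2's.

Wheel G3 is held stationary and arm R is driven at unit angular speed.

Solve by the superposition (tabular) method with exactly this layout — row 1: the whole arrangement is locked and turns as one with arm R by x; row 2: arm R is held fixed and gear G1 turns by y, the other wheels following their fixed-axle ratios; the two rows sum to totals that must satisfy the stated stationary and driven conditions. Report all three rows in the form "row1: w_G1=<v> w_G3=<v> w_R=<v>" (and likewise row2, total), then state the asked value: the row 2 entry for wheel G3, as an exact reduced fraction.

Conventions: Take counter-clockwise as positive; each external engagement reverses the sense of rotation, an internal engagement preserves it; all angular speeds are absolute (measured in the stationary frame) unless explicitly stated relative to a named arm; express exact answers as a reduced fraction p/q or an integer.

row1: w_G1=1 w_G3=1 w_R=1
row2: w_G1=33/7 w_G3=-1 w_R=0
total: w_G1=40/7 w_G3=0 w_R=1
asked value: -1

recognized (axles ride arm R): planetary set, 14/26/66 teeth
row 1: whole set turns with the arm by x
row 2 (arm held, sun turns y): ω_ring = −(14/66)·y, ω_arm = 0
boundary: total ω_ring = x − (14/66)·y = 0 and total ω_arm = x = 1  ⇒  y = 33/7, x = 1
row 2 ring = −(14/66)·33/7 = -1
totals (row 1 + row 2): sun 1 + 33/7 = 40/7, ring 1 + (-1) = 0, arm 1 + 0 = 1
asked cell (row2, ring) = -1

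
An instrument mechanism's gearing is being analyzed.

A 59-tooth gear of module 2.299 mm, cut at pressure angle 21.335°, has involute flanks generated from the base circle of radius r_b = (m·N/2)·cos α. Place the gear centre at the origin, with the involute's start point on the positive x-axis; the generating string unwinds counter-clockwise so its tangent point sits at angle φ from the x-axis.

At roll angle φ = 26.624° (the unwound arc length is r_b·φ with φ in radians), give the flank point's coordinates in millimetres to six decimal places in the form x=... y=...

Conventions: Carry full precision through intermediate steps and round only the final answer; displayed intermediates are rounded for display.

x=69.629190 y=2.067539

class = single-mesh tooth geometry [base-circle involute, m = 2.299, 59T]
pitch radius r_p = m·N/2 = 2.299·59/2 = 67.820500
base radius r_b = r_p·cos α = 67.820500·cos 21.335° = 63.172704
roll angle φ = 26.624° = 0.46467646 rad
x = r_b·(cos φ + φ·sin φ) = 69.629190
y = r_b·(sin φ − φ·cos φ) = 2.067539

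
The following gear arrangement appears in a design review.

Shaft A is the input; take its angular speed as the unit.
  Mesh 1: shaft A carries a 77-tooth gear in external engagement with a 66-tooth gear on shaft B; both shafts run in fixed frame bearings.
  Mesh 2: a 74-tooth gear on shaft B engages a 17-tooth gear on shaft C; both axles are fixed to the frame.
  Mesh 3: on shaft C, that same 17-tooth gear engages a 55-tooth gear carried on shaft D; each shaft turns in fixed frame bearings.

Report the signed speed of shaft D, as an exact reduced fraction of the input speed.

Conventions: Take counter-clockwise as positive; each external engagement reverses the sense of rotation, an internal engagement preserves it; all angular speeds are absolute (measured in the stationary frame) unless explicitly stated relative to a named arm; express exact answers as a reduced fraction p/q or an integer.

-259/165

3-mesh fixed-axis compound train (all bearings frame-fixed)
mesh 1 [77T→66T]: |ω|/ω_in = 1×77/66 = 7/6, sense flips to −
mesh 2 [74T→17T]: |ω|/ω_in = (7/6)×74/17 = 259/51, sense flips to +
mesh 3 [17T→55T]: |ω|/ω_in = (259/51)×17/55 = 259/165, sense flips to −
signed output speed (× input speed) = -259/165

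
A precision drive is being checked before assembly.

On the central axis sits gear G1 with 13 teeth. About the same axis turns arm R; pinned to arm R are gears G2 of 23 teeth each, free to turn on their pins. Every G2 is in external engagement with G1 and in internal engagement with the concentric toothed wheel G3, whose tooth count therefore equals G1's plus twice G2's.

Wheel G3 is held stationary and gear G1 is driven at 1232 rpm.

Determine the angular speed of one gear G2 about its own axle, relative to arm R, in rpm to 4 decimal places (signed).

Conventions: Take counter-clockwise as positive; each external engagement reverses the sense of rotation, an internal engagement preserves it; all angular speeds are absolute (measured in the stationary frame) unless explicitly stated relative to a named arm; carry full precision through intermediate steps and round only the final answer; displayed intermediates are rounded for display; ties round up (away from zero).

-570.6184 rpm

recognized (axles ride arm R): planetary set, 13/23/59 teeth
normalise by the input: solve with ω_sun = 1, then scale by 1232 rpm
ring teeth: 13 + 2·23 = 59
13(ω_sun−ω_arm) = −59(ω_ring−ω_arm),  ω_ring = 0, ω_sun = 1
13(1−ω_arm) = −59(0−ω_arm)  ⇒  72·ω_arm = 13  ⇒  ω_arm = 13/72
sun–planet mesh: 13·(1−13/72) = −23·(ω_p−ω_arm)  ⇒  ω_p−ω_arm = -767/1656
scale: ω_p−ω_arm = -767/1656 × 1232 rpm = -570.6184 rpm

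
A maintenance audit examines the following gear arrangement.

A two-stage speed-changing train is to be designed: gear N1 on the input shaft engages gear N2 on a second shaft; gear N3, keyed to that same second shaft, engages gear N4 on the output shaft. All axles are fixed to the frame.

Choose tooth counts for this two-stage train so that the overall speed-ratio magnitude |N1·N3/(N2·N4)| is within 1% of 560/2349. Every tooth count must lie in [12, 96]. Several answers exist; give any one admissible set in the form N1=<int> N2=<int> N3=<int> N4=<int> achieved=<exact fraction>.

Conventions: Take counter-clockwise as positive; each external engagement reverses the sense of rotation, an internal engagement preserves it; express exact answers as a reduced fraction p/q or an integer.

2-stage fixed-axis compound train for ratio 560/2349
target = 560/2349 in lowest terms: an exact hit needs N1·N3 = k·560 and N2·N4 = k·2349 for one integer k, every count in [12, 96]; additionally prefer no 1:1 stage (N1 ≠ N2, N3 ≠ N4)
k = 1: N1·N3 = 560 = 14·40, N2·N4 = 2349 = 27·87
achieved = 14·40/(27·87) = 560/2349; |achieved − target| = 0 ≤ 28/11745 ✓

N1=14 N2=27 N3=40 N4=87 achieved=560/2349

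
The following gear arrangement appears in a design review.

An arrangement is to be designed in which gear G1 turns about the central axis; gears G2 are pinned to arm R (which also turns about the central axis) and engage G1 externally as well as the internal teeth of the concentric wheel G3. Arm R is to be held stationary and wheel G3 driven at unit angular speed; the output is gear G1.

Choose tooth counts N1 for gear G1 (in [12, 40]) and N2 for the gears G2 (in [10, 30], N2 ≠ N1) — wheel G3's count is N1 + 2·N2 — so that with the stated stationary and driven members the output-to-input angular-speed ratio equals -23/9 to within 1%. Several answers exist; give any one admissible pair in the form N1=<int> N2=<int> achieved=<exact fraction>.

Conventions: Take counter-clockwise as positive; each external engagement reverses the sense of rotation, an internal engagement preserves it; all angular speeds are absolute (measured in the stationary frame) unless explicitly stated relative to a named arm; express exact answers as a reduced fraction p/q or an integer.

class = planetary set [ratio -23/9 wanted; Willis about the carrier]
Willis with ω_arm = 0: ω_sun/ω_ring = −N3/N1; set equal to -23/9  ⇒  N3/N1 = −(-23/9) = 23/9
N3 = N1 + 2·N2  ⇒  N2/N1 = (N3/N1 − 1)/2 = (23/9 − 1)/2 = 7/9
smallest multiple with N1 ≥ 12 and N2 ≥ 10: k = 2  ⇒  N1 = 2·9 = 18, N2 = 2·7 = 14 (N1 ≤ 40, N2 ≤ 30, N2 ≠ N1 ✓), N3 = 18 + 2·14 = 46
check: −N3/N1 with N1 = 18, N3 = 46 gives -23/9; |achieved − target| = 0 ≤ 23/900 ✓

N1=18 N2=14 achieved=-23/9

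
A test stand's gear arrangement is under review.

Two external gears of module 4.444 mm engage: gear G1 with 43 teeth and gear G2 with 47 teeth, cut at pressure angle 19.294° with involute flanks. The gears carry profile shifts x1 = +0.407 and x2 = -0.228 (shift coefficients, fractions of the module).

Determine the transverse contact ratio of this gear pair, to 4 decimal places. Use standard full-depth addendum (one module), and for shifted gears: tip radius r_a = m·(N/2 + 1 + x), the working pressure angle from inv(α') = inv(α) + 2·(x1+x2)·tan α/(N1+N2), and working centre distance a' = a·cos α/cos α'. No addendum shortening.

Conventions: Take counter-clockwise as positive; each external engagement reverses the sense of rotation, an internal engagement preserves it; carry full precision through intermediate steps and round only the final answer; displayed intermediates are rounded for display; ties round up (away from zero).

topology: single-mesh involute geometry — m = 4.444, 43T/47T pair
base radii: r_b1 = 90.179712, r_b2 = 98.568523
tip radii: r_a1 = 101.798708, r_a2 = 107.864768
inv(α') = inv(19.294°) + 2·(+0.407-0.228)·tan α/(43+47) = 0.01472617  ⇒  α' = 19.92260°
a' = a·cos α / cos α' = 199.9800·cos 19.294°/cos 19.92260° = 200.763142
action lengths: √(r_a1²−r_b1²) = 47.229191, √(r_a2²−r_b2²) = 43.807015
base pitch p_b = π·m·cos α = 13.177113
CR = (47.229191 + 43.807015 − 200.763142·sin 19.92260°)/13.177113 = 1.717076
contact ratio ≈ 1.7171

1.7171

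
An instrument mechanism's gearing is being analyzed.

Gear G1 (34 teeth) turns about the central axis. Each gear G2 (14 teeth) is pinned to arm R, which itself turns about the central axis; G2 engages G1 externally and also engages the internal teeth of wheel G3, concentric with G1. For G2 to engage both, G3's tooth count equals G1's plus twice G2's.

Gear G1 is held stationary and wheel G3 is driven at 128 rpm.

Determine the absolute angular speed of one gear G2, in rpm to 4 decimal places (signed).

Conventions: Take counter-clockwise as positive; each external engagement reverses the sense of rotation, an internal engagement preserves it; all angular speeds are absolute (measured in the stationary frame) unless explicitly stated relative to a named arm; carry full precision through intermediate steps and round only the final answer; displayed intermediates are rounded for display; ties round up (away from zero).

recognized (axles ride arm R): planetary set, 34/14/62 teeth
normalise by the input: solve with ω_ring = 1, then scale by 128 rpm
ring teeth: 34 + 2·14 = 62
34(ω_sun−ω_arm) = −62(ω_ring−ω_arm),  ω_sun = 0, ω_ring = 1
34(0−ω_arm) = −62(1−ω_arm)  ⇒  96·ω_arm = 62  ⇒  ω_arm = 31/48
sun–planet mesh: 34·(0−31/48) = −14·(ω_p−ω_arm)  ⇒  ω_p−ω_arm = 527/336
ω_p = 31/48 + 527/336 = 31/14
scale: ω_p = 31/14 × 128 rpm = +283.4286 rpm

+283.4286 rpm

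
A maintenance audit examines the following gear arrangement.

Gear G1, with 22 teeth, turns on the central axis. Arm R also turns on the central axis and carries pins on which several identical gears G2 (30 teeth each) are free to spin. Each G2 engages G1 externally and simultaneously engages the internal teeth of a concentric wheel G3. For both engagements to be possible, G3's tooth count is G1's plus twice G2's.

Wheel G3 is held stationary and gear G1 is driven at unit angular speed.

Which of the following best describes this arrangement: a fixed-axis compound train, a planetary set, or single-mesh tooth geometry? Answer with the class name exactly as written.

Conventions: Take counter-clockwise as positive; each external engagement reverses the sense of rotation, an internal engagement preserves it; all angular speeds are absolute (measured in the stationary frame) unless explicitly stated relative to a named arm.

recognized (axles ride arm R): planetary set, 22/30/82 teeth
classification: planetary set

planetary set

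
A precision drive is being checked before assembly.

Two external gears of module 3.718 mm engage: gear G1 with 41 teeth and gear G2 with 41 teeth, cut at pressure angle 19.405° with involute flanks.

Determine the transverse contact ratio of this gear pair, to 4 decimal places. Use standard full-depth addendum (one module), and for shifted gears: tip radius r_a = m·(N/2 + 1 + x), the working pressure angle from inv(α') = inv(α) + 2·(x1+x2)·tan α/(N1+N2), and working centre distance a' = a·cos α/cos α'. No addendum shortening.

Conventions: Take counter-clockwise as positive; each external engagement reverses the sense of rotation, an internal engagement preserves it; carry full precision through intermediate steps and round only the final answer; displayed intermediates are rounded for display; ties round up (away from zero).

1.7485

topology: single-mesh involute geometry — m = 3.718, 41T/41T pair
base radii: r_b1 = 71.889278, r_b2 = 71.889278
tip radii: r_a1 = 79.937000, r_a2 = 79.937000
no profile shift: α' = α, a' = a
action lengths: √(r_a1²−r_b1²) = 34.955052, √(r_a2²−r_b2²) = 34.955052
base pitch p_b = π·m·cos α = 11.016918
CR = (34.955052 + 34.955052 − 152.438000·sin 19.40500°)/11.016918 = 1.748545
contact ratio ≈ 1.7485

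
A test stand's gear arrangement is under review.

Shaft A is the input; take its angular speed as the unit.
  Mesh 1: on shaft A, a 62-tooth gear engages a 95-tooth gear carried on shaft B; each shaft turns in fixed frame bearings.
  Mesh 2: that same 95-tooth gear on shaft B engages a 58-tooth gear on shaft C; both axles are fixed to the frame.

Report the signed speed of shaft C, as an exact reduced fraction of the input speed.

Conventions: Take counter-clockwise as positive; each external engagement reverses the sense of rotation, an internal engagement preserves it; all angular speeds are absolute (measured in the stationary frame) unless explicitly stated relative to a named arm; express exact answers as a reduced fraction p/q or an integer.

31/29

2-mesh fixed-axis compound train (all bearings frame-fixed)
mesh 1 [62T→95T]: |ω|/ω_in = 1×62/95 = 62/95, sense flips to −
mesh 2 [95T→58T]: |ω|/ω_in = (62/95)×95/58 = 31/29, sense flips to +
signed output speed (× input speed) = 31/29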